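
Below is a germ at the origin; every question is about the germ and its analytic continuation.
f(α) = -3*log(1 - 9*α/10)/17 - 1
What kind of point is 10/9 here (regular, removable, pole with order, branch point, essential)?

The term (-3/17)*log(1 - α/(10/9)) has argument 1 - 10/9/(10/9) = 0 at 10/9: a logarithmic (infinitely-sheeted) branch point; the remaining terms are analytic or single-valued there.

The point is a logarithmic branch point.


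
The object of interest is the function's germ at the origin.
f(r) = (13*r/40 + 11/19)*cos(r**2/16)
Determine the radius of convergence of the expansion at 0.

The factor cos(r**2/16) is entire and contributes no finite singular point.
The polynomial part has no poles.
No finite singular points: the Taylor series at 0 converges everywhere.

The radius of convergence is infinite.


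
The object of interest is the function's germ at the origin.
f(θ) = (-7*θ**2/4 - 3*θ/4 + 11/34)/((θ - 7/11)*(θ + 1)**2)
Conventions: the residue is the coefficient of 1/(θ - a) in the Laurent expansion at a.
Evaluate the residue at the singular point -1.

The residue is -7865/5508.

At the order-2 pole -1 set g(θ) = (θ - (-1))^2*f(θ) = (-7*θ**2/4 - 3*θ/4 + 11/34)/(θ - 7/11).
Order-2 pole: residue = g'(a); g'(-1) = -7865/5508, so the residue is -7865/5508.


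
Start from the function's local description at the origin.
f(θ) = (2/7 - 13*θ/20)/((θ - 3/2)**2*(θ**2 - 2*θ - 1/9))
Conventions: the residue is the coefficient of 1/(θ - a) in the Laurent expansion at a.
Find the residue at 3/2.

The residue is 11331/6727.

At the order-2 pole 3/2 set g(θ) = (θ - (3/2))^2*f(θ) = (2/7 - 13*θ/20)/(θ**2 - 2*θ - 1/9).
Order-2 pole: residue = g'(a); g'(3/2) = 11331/6727, so the residue is 11331/6727.


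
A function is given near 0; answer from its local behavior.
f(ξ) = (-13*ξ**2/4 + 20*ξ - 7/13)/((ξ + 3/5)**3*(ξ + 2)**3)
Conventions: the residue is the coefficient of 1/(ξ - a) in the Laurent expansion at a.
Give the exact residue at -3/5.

At the order-3 pole -3/5 set g(ξ) = (ξ - (-3/5))^3*f(ξ) = (-13*ξ**2/4 + 20*ξ - 7/13)/(ξ + 2)**3.
Order-3 pole: residue = g''(a)/2; g''(-3/5) = -30712625/436982, so the residue is -30712625/873964.

The residue is -30712625/873964.


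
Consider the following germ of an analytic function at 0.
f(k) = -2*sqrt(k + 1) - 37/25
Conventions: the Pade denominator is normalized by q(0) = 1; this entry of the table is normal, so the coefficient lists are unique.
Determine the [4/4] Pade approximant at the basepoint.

The Pade approximant has numerator coefficients [-87/25, -709/100, -381/80, -187/160, -487/6400]; denominator coefficients [1, 7/4, 15/16, 5/32, 1/256].

Taylor coefficients needed (expand at 0): a_0 = -87/25, a_1 = -1, a_2 = 1/4, a_3 = -1/8, a_4 = 5/64, a_5 = -7/128, a_6 = 21/512, a_7 = -33/1024, a_8 = 429/16384.
Write the denominator as Q(k) = 1 + q1*k + q2*k^2 + q3*k^3 + q4*k^4. Requiring Q*f - P = O(k^9) with deg P <= 4 kills the coefficients of k^5..k^8 in Q*f:
  k^5: a_5 + q1*a_4 + q2*a_3 + q3*a_2 + q4*a_1 = 0, i.e. -7/128 + (5/64)*q1 + (-1/8)*q2 + (1/4)*q3 + (-1)*q4 = 0.
  k^6: a_6 + q1*a_5 + q2*a_4 + q3*a_3 + q4*a_2 = 0, i.e. 21/512 + (-7/128)*q1 + (5/64)*q2 + (-1/8)*q3 + (1/4)*q4 = 0.
  k^7: a_7 + q1*a_6 + q2*a_5 + q3*a_4 + q4*a_3 = 0, i.e. -33/1024 + (21/512)*q1 + (-7/128)*q2 + (5/64)*q3 + (-1/8)*q4 = 0.
  k^8: a_8 + q1*a_7 + q2*a_6 + q3*a_5 + q4*a_4 = 0, i.e. 429/16384 + (-33/1024)*q1 + (21/512)*q2 + (-7/128)*q3 + (5/64)*q4 = 0.
Solving this linear system: q1 = 7/4, q2 = 15/16, q3 = 5/32, q4 = 1/256.
The numerator is Q*f truncated at degree 4: P0 = a_0 = -87/25; P1 = a_1 + q1*a_0 = -709/100; P2 = a_2 + q1*a_1 + q2*a_0 = -381/80; P3 = a_3 + q1*a_2 + q2*a_1 + q3*a_0 = -187/160; P4 = a_4 + q1*a_3 + q2*a_2 + q3*a_1 + q4*a_0 = -487/6400.


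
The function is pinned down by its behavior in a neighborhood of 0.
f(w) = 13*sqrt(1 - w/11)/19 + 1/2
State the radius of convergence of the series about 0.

The radius of convergence is 11.

Branch term (13/19)*sqrt(1 - w/(11)): its argument vanishes at w = 11, a square-root branch point, modulus 11.
The radius of convergence is the smallest modulus among the singular points: 11.


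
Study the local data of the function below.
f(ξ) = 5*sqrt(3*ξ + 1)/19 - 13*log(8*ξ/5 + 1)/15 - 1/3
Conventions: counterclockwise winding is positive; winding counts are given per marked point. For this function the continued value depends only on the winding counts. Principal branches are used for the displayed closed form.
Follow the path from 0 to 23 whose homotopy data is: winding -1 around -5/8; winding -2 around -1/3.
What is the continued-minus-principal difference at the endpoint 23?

Continued minus principal equals (26/15)*pi*i.

The rational part is single-valued and drops out of the difference; each branch term changes only by its own monodromy.
(-13/15)*log(1 - ξ/(-5/8)): each positive loop around -5/8 adds 2*pi*i to the log, so winding -1 contributes (-13/15)*(-1)*2*pi*i = (26/15)*pi*i.
(5/19)*sqrt(1 - ξ/(-1/3)): winding -2 is even, the square root returns to the same sheet, contribution 0.
Summing the contributions at ξ = 23 gives (26/15)*pi*i.


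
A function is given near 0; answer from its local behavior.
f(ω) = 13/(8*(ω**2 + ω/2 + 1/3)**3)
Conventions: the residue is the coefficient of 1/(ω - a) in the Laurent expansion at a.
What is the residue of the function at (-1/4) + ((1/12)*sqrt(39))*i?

The residue is -((216/169)*sqrt(39))*i.

The factor ω**2 + ω/2 + 1/3 splits as (ω - a)(ω - a') with a = (-1/4) + ((1/12)*sqrt(39))*i, a' = (-1/4) - ((1/12)*sqrt(39))*i. At the order-3 pole a set g(ω) = (ω - a)^3*f(ω) = [13/8] / (ω - a')^3.
Order-3 pole: residue = g''(a)/2; g''((-1/4) + ((1/12)*sqrt(39))*i) = -((432/169)*sqrt(39))*i, so the residue is -((216/169)*sqrt(39))*i.


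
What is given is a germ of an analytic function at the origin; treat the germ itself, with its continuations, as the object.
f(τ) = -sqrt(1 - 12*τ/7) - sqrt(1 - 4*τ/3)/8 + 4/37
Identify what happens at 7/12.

The point is an algebraic (square-root) branch point.

The term (-1)*sqrt(1 - τ/(7/12)) has argument 1 - 7/12/(7/12) = 0 at 7/12: a square-root (algebraic, two-sheeted) branch point; the remaining terms are analytic or single-valued there.


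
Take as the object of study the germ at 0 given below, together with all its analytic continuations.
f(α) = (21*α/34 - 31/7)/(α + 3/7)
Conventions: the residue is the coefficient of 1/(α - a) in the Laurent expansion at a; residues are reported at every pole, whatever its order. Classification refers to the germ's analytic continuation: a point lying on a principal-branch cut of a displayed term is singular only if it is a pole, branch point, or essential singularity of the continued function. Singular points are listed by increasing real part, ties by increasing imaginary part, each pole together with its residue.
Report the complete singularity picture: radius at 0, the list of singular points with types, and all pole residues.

Radius of convergence at 0: 3/7.
At -3/7: a pole of order 1; residue -1117/238.

Denominator factor (α + 3/7): pole of order 1 at -3/7, modulus 3/7.
The radius of convergence is the smallest modulus among the singular points: 3/7.
At the order-1 pole -3/7 set g(α) = (α - (-3/7))*f(α) = 21*α/34 - 31/7.
Simple pole: residue = g(a) at a = -3/7, which is -1117/238.


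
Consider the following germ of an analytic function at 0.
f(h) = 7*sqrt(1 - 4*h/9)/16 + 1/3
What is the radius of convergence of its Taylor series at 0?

Branch term (7/16)*sqrt(1 - h/(9/4)): its argument vanishes at h = 9/4, a square-root branch point, modulus 9/4.
The radius of convergence is the smallest modulus among the singular points: 9/4.

The radius of convergence is 9/4.


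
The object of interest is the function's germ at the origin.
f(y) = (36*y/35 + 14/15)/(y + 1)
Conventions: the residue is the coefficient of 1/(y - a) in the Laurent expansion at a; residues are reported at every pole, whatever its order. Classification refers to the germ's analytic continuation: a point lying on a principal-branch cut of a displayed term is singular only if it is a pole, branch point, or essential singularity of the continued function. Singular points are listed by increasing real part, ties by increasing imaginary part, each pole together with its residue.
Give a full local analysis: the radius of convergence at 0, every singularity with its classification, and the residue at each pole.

Radius of convergence at 0: 1.
At -1: a pole of order 1; residue -2/21.

Denominator factor (y + 1): pole of order 1 at -1, modulus 1.
The radius of convergence is the smallest modulus among the singular points: 1.
At the order-1 pole -1 set g(y) = (y - (-1))*f(y) = 36*y/35 + 14/15.
Simple pole: residue = g(a) at a = -1, which is -2/21.


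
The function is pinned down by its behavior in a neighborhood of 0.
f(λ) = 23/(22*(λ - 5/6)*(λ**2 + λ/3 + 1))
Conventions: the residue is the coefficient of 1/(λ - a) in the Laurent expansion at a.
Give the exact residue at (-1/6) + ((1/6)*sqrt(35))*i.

The residue is (-207/781) + ((1242/27335)*sqrt(35))*i.

The factor λ**2 + λ/3 + 1 splits as (λ - a)(λ - a') with a = (-1/6) + ((1/6)*sqrt(35))*i, a' = (-1/6) - ((1/6)*sqrt(35))*i. At the order-1 pole a set g(λ) = (λ - a)*f(λ) = [23/(22*(λ - 5/6))] / (λ - a').
Simple pole: residue = g(a) at a = (-1/6) + ((1/6)*sqrt(35))*i, which is (-207/781) + ((1242/27335)*sqrt(35))*i.


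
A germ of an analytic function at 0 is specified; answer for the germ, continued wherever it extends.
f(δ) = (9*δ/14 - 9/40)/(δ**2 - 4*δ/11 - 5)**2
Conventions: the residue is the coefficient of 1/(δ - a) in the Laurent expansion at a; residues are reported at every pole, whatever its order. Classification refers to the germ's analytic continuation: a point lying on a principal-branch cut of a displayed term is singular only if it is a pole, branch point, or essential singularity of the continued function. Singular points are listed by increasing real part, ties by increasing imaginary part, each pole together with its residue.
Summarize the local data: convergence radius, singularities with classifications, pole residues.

Radius of convergence at 0: -2/11 + (1/11)*sqrt(609).
At 2/11 - (1/11)*sqrt(609): a pole of order 2; residue -(4477/46154080)*sqrt(609).
At 2/11 + (1/11)*sqrt(609): a pole of order 2; residue (4477/46154080)*sqrt(609).

Denominator factor (δ**2 - 4*δ/11 - 5)^2: discriminant 2436/121, real irrational roots 2/11 + (1/11)*sqrt(609) and 2/11 - (1/11)*sqrt(609); poles of order 2, moduli 2/11 + (1/11)*sqrt(609) and -2/11 + (1/11)*sqrt(609).
The radius of convergence is the smallest modulus among the singular points: -2/11 + (1/11)*sqrt(609).
The factor δ**2 - 4*δ/11 - 5 splits as (δ - a)(δ - a') with a = 2/11 - (1/11)*sqrt(609), a' = 2/11 + (1/11)*sqrt(609). At the order-2 pole a set g(δ) = (δ - a)^2*f(δ) = [9*δ/14 - 9/40] / (δ - a')^2.
Order-2 pole: residue = g'(a); g'(2/11 - (1/11)*sqrt(609)) = -(4477/46154080)*sqrt(609), so the residue is -(4477/46154080)*sqrt(609).
The factor δ**2 - 4*δ/11 - 5 splits as (δ - a)(δ - a') with a = 2/11 + (1/11)*sqrt(609), a' = 2/11 - (1/11)*sqrt(609). At the order-2 pole a set g(δ) = (δ - a)^2*f(δ) = [9*δ/14 - 9/40] / (δ - a')^2.
Order-2 pole: residue = g'(a); g'(2/11 + (1/11)*sqrt(609)) = (4477/46154080)*sqrt(609), so the residue is (4477/46154080)*sqrt(609).
List the singular points by increasing real part (a conjugate pair: the negative imaginary part first).


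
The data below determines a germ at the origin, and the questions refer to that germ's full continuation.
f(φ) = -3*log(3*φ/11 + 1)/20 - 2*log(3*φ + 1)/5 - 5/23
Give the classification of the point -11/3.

The term (-3/20)*log(1 - φ/(-11/3)) has argument 1 - -11/3/(-11/3) = 0 at -11/3: a logarithmic (infinitely-sheeted) branch point; the remaining terms are analytic or single-valued there.

The point is a logarithmic branch point.


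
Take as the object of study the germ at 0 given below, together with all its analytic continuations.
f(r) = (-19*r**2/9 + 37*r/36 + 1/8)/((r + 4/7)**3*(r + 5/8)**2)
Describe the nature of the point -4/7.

The point is a pole of order 3.

The denominator factor r + 4/7 vanishes at -4/7 and appears to the power 3; the numerator there equals -4063/3528, nonzero, and no other factor vanishes.
Hence a pole whose order is the multiplicity, 3.


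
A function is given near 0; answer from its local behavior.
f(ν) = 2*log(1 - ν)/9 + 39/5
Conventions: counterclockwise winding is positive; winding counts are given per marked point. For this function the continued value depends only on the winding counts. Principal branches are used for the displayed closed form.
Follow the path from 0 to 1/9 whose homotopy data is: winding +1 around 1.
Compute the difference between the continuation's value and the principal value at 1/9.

The rational part is single-valued and drops out of the difference; each branch term changes only by its own monodromy.
(2/9)*log(1 - ν/(1)): each positive loop around 1 adds 2*pi*i to the log, so winding +1 contributes (2/9)*(1)*2*pi*i = (4/9)*pi*i.
Summing the contributions at ν = 1/9 gives (4/9)*pi*i.

Continued minus principal equals (4/9)*pi*i.


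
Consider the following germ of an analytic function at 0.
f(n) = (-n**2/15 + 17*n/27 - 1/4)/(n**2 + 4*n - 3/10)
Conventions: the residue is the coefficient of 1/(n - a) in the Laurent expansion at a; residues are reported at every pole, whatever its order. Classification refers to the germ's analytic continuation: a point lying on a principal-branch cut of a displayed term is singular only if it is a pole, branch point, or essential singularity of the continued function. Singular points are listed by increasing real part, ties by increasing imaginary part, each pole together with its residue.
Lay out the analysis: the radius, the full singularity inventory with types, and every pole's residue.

Radius of convergence at 0: -2 + (1/10)*sqrt(430).
At -2 - (1/10)*sqrt(430): a pole of order 1; residue 121/270 + (5569/232200)*sqrt(430).
At -2 + (1/10)*sqrt(430): a pole of order 1; residue 121/270 - (5569/232200)*sqrt(430).

Denominator factor (n**2 + 4*n - 3/10): discriminant 86/5, real irrational roots -2 + (1/10)*sqrt(430) and -2 - (1/10)*sqrt(430); poles of order 1, moduli -2 + (1/10)*sqrt(430) and 2 + (1/10)*sqrt(430).
The radius of convergence is the smallest modulus among the singular points: -2 + (1/10)*sqrt(430).
The factor n**2 + 4*n - 3/10 splits as (n - a)(n - a') with a = -2 - (1/10)*sqrt(430), a' = -2 + (1/10)*sqrt(430). At the order-1 pole a set g(n) = (n - a)*f(n) = [-n**2/15 + 17*n/27 - 1/4] / (n - a').
Simple pole: residue = g(a) at a = -2 - (1/10)*sqrt(430), which is 121/270 + (5569/232200)*sqrt(430).
The factor n**2 + 4*n - 3/10 splits as (n - a)(n - a') with a = -2 + (1/10)*sqrt(430), a' = -2 - (1/10)*sqrt(430). At the order-1 pole a set g(n) = (n - a)*f(n) = [-n**2/15 + 17*n/27 - 1/4] / (n - a').
Simple pole: residue = g(a) at a = -2 + (1/10)*sqrt(430), which is 121/270 - (5569/232200)*sqrt(430).
List the singular points by increasing real part (a conjugate pair: the negative imaginary part first).


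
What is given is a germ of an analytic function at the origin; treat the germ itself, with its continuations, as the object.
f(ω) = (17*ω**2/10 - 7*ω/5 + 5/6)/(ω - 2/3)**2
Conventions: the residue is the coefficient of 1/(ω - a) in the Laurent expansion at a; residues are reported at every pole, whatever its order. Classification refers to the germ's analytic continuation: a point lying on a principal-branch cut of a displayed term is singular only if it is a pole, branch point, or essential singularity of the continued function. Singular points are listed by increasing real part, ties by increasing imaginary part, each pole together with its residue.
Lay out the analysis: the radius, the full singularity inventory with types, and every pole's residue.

Denominator factor (ω - 2/3)^2: pole of order 2 at 2/3, modulus 2/3.
The radius of convergence is the smallest modulus among the singular points: 2/3.
At the order-2 pole 2/3 set g(ω) = (ω - (2/3))^2*f(ω) = 17*ω**2/10 - 7*ω/5 + 5/6.
Order-2 pole: residue = g'(a); g'(2/3) = 13/15, so the residue is 13/15.

Radius of convergence at 0: 2/3.
At 2/3: a pole of order 2; residue 13/15.


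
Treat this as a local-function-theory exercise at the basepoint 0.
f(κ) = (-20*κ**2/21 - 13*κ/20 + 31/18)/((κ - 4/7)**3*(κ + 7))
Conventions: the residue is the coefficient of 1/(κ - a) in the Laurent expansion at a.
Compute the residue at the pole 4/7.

At the order-3 pole 4/7 set g(κ) = (κ - (4/7))^3*f(κ) = (-20*κ**2/21 - 13*κ/20 + 31/18)/(κ + 7).
Order-3 pole: residue = g''(a)/2; g''(4/7) = -2493953/13398930, so the residue is -2493953/26797860.

The residue is -2493953/26797860.


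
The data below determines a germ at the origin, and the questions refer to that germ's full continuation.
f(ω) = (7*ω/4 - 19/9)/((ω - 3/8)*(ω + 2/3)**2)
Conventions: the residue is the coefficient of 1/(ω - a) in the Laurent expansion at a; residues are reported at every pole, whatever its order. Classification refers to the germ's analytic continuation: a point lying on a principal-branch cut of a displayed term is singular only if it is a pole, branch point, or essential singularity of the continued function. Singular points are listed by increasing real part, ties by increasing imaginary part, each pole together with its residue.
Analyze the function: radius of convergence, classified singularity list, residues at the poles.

Radius of convergence at 0: 3/8.
At -2/3: a pole of order 2; residue 838/625.
At 3/8: a pole of order 1; residue -838/625.

Denominator factor (ω - 3/8): pole of order 1 at 3/8, modulus 3/8.
Denominator factor (ω + 2/3)^2: pole of order 2 at -2/3, modulus 2/3.
The radius of convergence is the smallest modulus among the singular points: 3/8.
At the order-2 pole -2/3 set g(ω) = (ω - (-2/3))^2*f(ω) = (7*ω/4 - 19/9)/(ω - 3/8).
Order-2 pole: residue = g'(a); g'(-2/3) = 838/625, so the residue is 838/625.
At the order-1 pole 3/8 set g(ω) = (ω - (3/8))*f(ω) = (7*ω/4 - 19/9)/(ω + 2/3)**2.
Simple pole: residue = g(a) at a = 3/8, which is -838/625.
List the singular points by increasing real part (a conjugate pair: the negative imaginary part first).


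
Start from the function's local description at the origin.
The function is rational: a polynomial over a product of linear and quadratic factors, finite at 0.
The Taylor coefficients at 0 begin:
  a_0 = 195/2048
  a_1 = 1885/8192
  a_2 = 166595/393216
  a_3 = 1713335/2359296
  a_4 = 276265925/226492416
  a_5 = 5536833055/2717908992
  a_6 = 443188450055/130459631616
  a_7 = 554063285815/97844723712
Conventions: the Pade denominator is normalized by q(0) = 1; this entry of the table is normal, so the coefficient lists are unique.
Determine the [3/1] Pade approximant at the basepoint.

Taylor coefficients needed (read off): a_0 = 195/2048, a_1 = 1885/8192, a_2 = 166595/393216, a_3 = 1713335/2359296, a_4 = 276265925/226492416.
Write the denominator as Q(ζ) = 1 + q1*ζ. Requiring Q*f - P = O(ζ^5) with deg P <= 3 kills the coefficients of ζ^4..ζ^4 in Q*f:
  ζ^4: a_4 + q1*a_3 = 0, i.e. 276265925/226492416 + (1713335/2359296)*q1 = 0.
Solving this linear system: q1 = -4250245/2530464.
The numerator is Q*f truncated at degree 3: P0 = a_0 = 195/2048; P1 = a_1 + q1*a_0 = 121227795/1727463424; P2 = a_2 + q1*a_1 = 256947795/6909853696; P3 = a_3 + q1*a_2 = 1613243385/110557659136.

The Pade approximant has numerator coefficients [195/2048, 121227795/1727463424, 256947795/6909853696, 1613243385/110557659136]; denominator coefficients [1, -4250245/2530464].


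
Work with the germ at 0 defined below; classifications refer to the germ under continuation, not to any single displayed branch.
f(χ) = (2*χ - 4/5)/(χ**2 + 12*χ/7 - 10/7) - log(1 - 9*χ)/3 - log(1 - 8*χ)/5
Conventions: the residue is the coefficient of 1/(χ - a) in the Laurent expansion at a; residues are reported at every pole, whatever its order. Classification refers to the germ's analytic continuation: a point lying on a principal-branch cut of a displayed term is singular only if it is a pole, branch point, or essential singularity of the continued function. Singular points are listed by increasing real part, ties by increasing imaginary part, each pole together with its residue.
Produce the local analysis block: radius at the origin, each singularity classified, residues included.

Radius of convergence at 0: 1/9.
At -6/7 - (1/7)*sqrt(106): a pole of order 1; residue 1 + (22/265)*sqrt(106).
At 1/9: a logarithmic branch point.
At 1/8: a logarithmic branch point.
At -6/7 + (1/7)*sqrt(106): a pole of order 1; residue 1 - (22/265)*sqrt(106).


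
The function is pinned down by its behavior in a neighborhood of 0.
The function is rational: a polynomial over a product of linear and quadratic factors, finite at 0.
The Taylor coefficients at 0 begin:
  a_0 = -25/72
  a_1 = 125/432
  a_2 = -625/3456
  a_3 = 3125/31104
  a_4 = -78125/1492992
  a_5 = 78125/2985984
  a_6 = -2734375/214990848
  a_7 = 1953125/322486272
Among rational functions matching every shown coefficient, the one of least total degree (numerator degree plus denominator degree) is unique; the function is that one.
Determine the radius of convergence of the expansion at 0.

The radius of convergence is 12/5.

No rational of total degree below 2 reproduces all 8 coefficients; solving the [0/2] Pade equations on them gives f(w) = -2/(w + 12/5)**2, whose expansion matches every shown term.
Denominator factor (w + 12/5)^2: pole of order 2 at -12/5, modulus 12/5.
The radius of convergence is the smallest modulus among the singular points: 12/5.


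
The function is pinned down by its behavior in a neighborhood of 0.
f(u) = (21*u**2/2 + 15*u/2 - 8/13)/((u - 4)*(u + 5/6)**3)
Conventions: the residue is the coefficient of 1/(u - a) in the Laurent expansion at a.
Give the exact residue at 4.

At the order-1 pole 4 set g(u) = (u - (4))*f(u) = (21*u**2/2 + 15*u/2 - 8/13)/(u + 5/6)**3.
Simple pole: residue = g(a) at a = 4, which is 554256/317057.

The residue is 554256/317057.


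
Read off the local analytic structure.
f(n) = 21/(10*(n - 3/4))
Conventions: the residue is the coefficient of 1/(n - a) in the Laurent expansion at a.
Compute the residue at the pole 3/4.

The residue is 21/10.

At the order-1 pole 3/4 set g(n) = (n - (3/4))*f(n) = 21/10.
Simple pole: residue = g(a) at a = 3/4, which is 21/10.


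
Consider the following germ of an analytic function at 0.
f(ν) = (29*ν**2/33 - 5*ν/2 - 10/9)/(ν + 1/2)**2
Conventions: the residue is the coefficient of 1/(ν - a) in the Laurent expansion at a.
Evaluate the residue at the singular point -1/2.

The residue is -223/66.

At the order-2 pole -1/2 set g(ν) = (ν - (-1/2))^2*f(ν) = 29*ν**2/33 - 5*ν/2 - 10/9.
Order-2 pole: residue = g'(a); g'(-1/2) = -223/66, so the residue is -223/66.


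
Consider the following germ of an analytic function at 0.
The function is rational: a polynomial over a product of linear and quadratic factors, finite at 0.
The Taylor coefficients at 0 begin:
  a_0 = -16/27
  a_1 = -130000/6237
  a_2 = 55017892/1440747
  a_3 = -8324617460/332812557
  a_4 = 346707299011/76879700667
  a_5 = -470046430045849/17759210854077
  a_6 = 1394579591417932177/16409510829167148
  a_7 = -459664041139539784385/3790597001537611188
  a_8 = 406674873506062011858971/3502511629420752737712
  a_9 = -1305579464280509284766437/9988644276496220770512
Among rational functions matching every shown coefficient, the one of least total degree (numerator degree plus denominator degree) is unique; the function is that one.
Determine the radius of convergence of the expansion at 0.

No rational of total degree below 8 reproduces all 10 coefficients; solving the [2/6] Pade equations on them gives f(κ) = (21*κ**2/11 + 37*κ + 1)/((κ**2 - 8*κ/7 - 4/3)*(κ**2 + 6*κ/11 + 9/8)**2), whose expansion matches every shown term.
Denominator factor (κ**2 + 6*κ/11 + 9/8)^2: discriminant -1017/242, complex-conjugate roots (-3/11) + ((3/44)*sqrt(226))*i and (-3/11) - ((3/44)*sqrt(226))*i; poles of order 2, moduli (3/4)*sqrt(2) and (3/4)*sqrt(2).
Denominator factor (κ**2 - 8*κ/7 - 4/3): discriminant 976/147, real irrational roots 4/7 + (2/21)*sqrt(183) and 4/7 - (2/21)*sqrt(183); poles of order 1, moduli 4/7 + (2/21)*sqrt(183) and -4/7 + (2/21)*sqrt(183).
The radius of convergence is the smallest modulus among the singular points: -4/7 + (2/21)*sqrt(183).

The radius of convergence is -4/7 + (2/21)*sqrt(183).


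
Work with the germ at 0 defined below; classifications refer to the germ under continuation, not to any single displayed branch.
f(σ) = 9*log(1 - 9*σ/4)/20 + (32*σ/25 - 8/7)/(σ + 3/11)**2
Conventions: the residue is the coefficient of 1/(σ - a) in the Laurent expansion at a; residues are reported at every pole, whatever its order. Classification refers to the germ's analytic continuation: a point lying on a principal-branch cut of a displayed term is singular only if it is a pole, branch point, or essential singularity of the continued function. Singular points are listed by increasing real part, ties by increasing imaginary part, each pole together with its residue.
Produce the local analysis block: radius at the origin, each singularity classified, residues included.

Denominator factor (σ + 3/11)^2: pole of order 2 at -3/11, modulus 3/11.
Branch term (9/20)*log(1 - σ/(4/9)): its argument vanishes at σ = 4/9, a logarithmic branch point, modulus 4/9.
The radius of convergence is the smallest modulus among the singular points: 3/11.
The branch term is analytic at -3/11 and contributes nothing to the residue; only the rational part matters.
At the order-2 pole -3/11 set g(σ) = (σ - (-3/11))^2*(rational part) = 32*σ/25 - 8/7.
Order-2 pole: residue = g'(a); g'(-3/11) = 32/25, so the residue is 32/25.
List the singular points by increasing real part (a conjugate pair: the negative imaginary part first).

Radius of convergence at 0: 3/11.
At -3/11: a pole of order 2; residue 32/25.
At 4/9: a logarithmic branch point.


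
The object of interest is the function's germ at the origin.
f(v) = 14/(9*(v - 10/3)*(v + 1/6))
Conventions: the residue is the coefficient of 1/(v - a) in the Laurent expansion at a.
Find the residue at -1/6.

The residue is -4/9.

At the order-1 pole -1/6 set g(v) = (v - (-1/6))*f(v) = 14/(9*(v - 10/3)).
Simple pole: residue = g(a) at a = -1/6, which is -4/9.


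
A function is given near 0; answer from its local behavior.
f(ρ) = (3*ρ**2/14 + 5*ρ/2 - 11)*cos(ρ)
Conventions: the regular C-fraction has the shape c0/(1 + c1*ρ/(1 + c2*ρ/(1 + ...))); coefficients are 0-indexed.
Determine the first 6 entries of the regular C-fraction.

Taylor coefficients (expand at 0): a_0 = -11, a_1 = 5/2, a_2 = 40/7, a_3 = -5/4, a_4 = -95/168, a_5 = 5/48.
c0 = a_0 = -11. Peel one level at a time: if S = 1 + c*ρ/S' with S'(0) = 1, then c is the ρ-coefficient of S and S' = c*ρ/(S - 1).
S_1 = c0/f = 1 + (5/22)*ρ + (1935/3388)*ρ^2 + ...; c1 = 5/22.
S_2 = c1*ρ/(S_1 - 1) = 1 + (-387/154)*ρ + (561/98)*ρ^2 + ...; c2 = -387/154.
S_3 = c2*ρ/(S_2 - 1) = 1 + (2057/903)*ρ + (-267289/698922)*ρ^2 + ...; c3 = 2057/903.
S_4 = c3*ρ/(S_3 - 1) = 1 + (2209/13158)*ρ + (-5537/514998)*ρ^2 + ...; c4 = 2209/13158.
S_5 = c4*ρ/(S_4 - 1) = 1 + (238091/3717747)*ρ + ...; c5 = 238091/3717747.

The regular C-fraction coefficients are [-11, 5/22, -387/154, 2057/903, 2209/13158, 238091/3717747].


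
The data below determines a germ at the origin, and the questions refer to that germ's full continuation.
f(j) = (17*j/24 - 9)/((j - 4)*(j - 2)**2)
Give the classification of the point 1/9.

The point is a regular point.

Denominator factors: j - 2 = -17/9 at j = 1/9; j - 4 = -35/9 at j = 1/9 — none vanishes.
So the germ continues analytically to 1/9.


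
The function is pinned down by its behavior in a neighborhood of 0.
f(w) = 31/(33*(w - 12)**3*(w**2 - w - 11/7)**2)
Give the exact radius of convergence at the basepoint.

Denominator factor (w**2 - w - 11/7)^2: discriminant 51/7, real irrational roots 1/2 + (1/14)*sqrt(357) and 1/2 - (1/14)*sqrt(357); poles of order 2, moduli 1/2 + (1/14)*sqrt(357) and -1/2 + (1/14)*sqrt(357).
Denominator factor (w - 12)^3: pole of order 3 at 12, modulus 12.
The radius of convergence is the smallest modulus among the singular points: -1/2 + (1/14)*sqrt(357).

The radius of convergence is -1/2 + (1/14)*sqrt(357).


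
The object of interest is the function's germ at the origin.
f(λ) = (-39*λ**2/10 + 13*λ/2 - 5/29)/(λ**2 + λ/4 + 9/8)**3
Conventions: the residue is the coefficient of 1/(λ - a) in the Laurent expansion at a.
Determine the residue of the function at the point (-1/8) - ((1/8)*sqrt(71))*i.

The factor λ**2 + λ/4 + 9/8 splits as (λ - a)(λ - a') with a = (-1/8) - ((1/8)*sqrt(71))*i, a' = (-1/8) + ((1/8)*sqrt(71))*i. At the order-3 pole a set g(λ) = (λ - a)^3*f(λ) = [-39*λ**2/10 + 13*λ/2 - 5/29] / (λ - a')^3.
Order-3 pole: residue = g''(a)/2; g''((-1/8) - ((1/8)*sqrt(71))*i) = -((4433088/51897095)*sqrt(71))*i, so the residue is -((2216544/51897095)*sqrt(71))*i.

The residue is -((2216544/51897095)*sqrt(71))*i.


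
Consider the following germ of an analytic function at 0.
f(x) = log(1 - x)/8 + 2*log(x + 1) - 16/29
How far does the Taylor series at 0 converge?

Branch term (1/8)*log(1 - x/(1)): its argument vanishes at x = 1, a logarithmic branch point, modulus 1.
Branch term (2)*log(1 - x/(-1)): its argument vanishes at x = -1, a logarithmic branch point, modulus 1.
The radius of convergence is the smallest modulus among the singular points: 1.

The radius of convergence is 1.


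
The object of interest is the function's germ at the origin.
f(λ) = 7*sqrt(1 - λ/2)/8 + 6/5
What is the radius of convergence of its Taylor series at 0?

The radius of convergence is 2.

Branch term (7/8)*sqrt(1 - λ/(2)): its argument vanishes at λ = 2, a square-root branch point, modulus 2.
The radius of convergence is the smallest modulus among the singular points: 2.


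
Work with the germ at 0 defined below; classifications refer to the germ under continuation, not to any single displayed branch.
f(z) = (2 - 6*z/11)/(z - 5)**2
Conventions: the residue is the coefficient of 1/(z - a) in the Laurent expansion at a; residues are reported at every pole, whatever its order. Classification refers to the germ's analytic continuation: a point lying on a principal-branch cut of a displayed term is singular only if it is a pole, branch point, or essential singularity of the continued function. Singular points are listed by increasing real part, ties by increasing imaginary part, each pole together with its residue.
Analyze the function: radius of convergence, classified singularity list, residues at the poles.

Denominator factor (z - 5)^2: pole of order 2 at 5, modulus 5.
The radius of convergence is the smallest modulus among the singular points: 5.
At the order-2 pole 5 set g(z) = (z - (5))^2*f(z) = 2 - 6*z/11.
Order-2 pole: residue = g'(a); g'(5) = -6/11, so the residue is -6/11.

Radius of convergence at 0: 5.
At 5: a pole of order 2; residue -6/11.


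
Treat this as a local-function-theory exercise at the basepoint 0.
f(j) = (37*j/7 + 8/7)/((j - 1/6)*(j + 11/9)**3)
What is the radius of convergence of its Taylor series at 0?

Denominator factor (j + 11/9)^3: pole of order 3 at -11/9, modulus 11/9.
Denominator factor (j - 1/6): pole of order 1 at 1/6, modulus 1/6.
The radius of convergence is the smallest modulus among the singular points: 1/6.

The radius of convergence is 1/6.


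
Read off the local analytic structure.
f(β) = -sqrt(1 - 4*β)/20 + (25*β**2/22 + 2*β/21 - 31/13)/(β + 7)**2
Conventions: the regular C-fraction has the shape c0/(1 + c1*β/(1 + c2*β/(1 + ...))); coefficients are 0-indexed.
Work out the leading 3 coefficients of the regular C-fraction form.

Taylor coefficients (expand at 0): a_0 = -1257/12740, a_1 = 15497/133770, a_2 = 616247/5150145.
c0 = a_0 = -1257/12740. Peel one level at a time: if S = 1 + c*β/S' with S'(0) = 1, then c is the β-coefficient of S and S' = c*β/(S - 1).
S_1 = c0/f = 1 + (30994/26397)*β + (405354656/156424851)*β^2 + ...; c1 = 30994/26397.
S_2 = c1*β/(S_1 - 1) = 1 + (-1418741296/642831057)*β + ...; c2 = -1418741296/642831057.

The regular C-fraction coefficients are [-1257/12740, 30994/26397, -1418741296/642831057].


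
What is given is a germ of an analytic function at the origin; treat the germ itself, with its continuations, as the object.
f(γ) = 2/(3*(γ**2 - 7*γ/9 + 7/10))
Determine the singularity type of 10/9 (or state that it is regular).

Denominator factors: γ**2 - 7*γ/9 + 7/10 = 289/270 at γ = 10/9 — none vanishes.
So the germ continues analytically to 10/9.

The point is a regular point.


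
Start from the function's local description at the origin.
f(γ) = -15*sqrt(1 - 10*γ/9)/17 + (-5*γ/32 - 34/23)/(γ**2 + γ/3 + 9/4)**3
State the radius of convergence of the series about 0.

The radius of convergence is 9/10.

Denominator factor (γ**2 + γ/3 + 9/4)^3: discriminant -80/9, complex-conjugate roots (-1/6) + ((2/3)*sqrt(5))*i and (-1/6) - ((2/3)*sqrt(5))*i; poles of order 3, moduli 3/2 and 3/2.
Branch term (-15/17)*sqrt(1 - γ/(9/10)): its argument vanishes at γ = 9/10, a square-root branch point, modulus 9/10.
The radius of convergence is the smallest modulus among the singular points: 9/10.


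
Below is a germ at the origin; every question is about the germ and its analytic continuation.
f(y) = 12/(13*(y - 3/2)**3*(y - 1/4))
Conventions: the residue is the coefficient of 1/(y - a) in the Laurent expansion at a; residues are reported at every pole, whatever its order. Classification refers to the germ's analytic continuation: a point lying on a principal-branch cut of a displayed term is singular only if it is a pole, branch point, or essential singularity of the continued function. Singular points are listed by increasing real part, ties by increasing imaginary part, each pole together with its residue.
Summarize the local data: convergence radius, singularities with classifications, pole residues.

Radius of convergence at 0: 1/4.
At 1/4: a pole of order 1; residue -768/1625.
At 3/2: a pole of order 3; residue 768/1625.

Denominator factor (y - 1/4): pole of order 1 at 1/4, modulus 1/4.
Denominator factor (y - 3/2)^3: pole of order 3 at 3/2, modulus 3/2.
The radius of convergence is the smallest modulus among the singular points: 1/4.
At the order-1 pole 1/4 set g(y) = (y - (1/4))*f(y) = 12/(13*(y - 3/2)**3).
Simple pole: residue = g(a) at a = 1/4, which is -768/1625.
At the order-3 pole 3/2 set g(y) = (y - (3/2))^3*f(y) = 12/(13*(y - 1/4)).
Order-3 pole: residue = g''(a)/2; g''(3/2) = 1536/1625, so the residue is 768/1625.
List the singular points by increasing real part (a conjugate pair: the negative imaginary part first).


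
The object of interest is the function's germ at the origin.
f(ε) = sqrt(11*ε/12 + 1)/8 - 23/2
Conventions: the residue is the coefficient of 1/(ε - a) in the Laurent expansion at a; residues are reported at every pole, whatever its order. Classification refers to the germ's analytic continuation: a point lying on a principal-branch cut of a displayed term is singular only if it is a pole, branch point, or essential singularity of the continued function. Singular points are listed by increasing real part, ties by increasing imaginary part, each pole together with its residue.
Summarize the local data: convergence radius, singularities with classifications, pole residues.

Branch term (1/8)*sqrt(1 - ε/(-12/11)): its argument vanishes at ε = -12/11, a square-root branch point, modulus 12/11.
The radius of convergence is the smallest modulus among the singular points: 12/11.

Radius of convergence at 0: 12/11.
At -12/11: an algebraic (square-root) branch point.


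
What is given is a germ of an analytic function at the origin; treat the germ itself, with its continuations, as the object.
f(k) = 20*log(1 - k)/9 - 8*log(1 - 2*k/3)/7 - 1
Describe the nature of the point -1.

There is no denominator, hence no pole anywhere.
Branch term log(1 - k/(3/2)): argument at -1 is 5/3, nonzero, so -1 is not its branch point (a point on a principal cut is still regular for the continued germ).
Branch term log(1 - k/(1)): argument at -1 is 2, nonzero, so -1 is not its branch point (a point on a principal cut is still regular for the continued germ).
So the germ continues analytically to -1.

The point is a regular point.


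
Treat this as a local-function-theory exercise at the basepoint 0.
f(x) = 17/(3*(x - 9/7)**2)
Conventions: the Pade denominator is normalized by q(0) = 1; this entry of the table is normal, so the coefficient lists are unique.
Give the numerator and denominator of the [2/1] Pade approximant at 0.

Taylor coefficients needed (expand at 0): a_0 = 833/243, a_1 = 11662/2187, a_2 = 40817/6561, a_3 = 1142876/177147.
Write the denominator as Q(x) = 1 + q1*x. Requiring Q*f - P = O(x^4) with deg P <= 2 kills the coefficients of x^3..x^3 in Q*f:
  x^3: a_3 + q1*a_2 = 0, i.e. 1142876/177147 + (40817/6561)*q1 = 0.
Solving this linear system: q1 = -28/27.
The numerator is Q*f truncated at degree 2: P0 = a_0 = 833/243; P1 = a_1 + q1*a_0 = 11662/6561; P2 = a_2 + q1*a_1 = 40817/59049.

The Pade approximant has numerator coefficients [833/243, 11662/6561, 40817/59049]; denominator coefficients [1, -28/27].


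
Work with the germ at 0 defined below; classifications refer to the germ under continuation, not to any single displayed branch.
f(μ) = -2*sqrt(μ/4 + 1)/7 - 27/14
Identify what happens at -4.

The point is an algebraic (square-root) branch point.

The term (-2/7)*sqrt(1 - μ/(-4)) has argument 1 - -4/(-4) = 0 at -4: a square-root (algebraic, two-sheeted) branch point; the remaining terms are analytic or single-valued there.


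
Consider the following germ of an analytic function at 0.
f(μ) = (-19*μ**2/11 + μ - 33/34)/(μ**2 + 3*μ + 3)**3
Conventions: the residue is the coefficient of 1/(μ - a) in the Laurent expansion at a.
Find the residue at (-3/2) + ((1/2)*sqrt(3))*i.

The factor μ**2 + 3*μ + 3 splits as (μ - a)(μ - a') with a = (-3/2) + ((1/2)*sqrt(3))*i, a' = (-3/2) - ((1/2)*sqrt(3))*i. At the order-3 pole a set g(μ) = (μ - a)^3*f(μ) = [-19*μ**2/11 + μ - 33/34] / (μ - a')^3.
Order-3 pole: residue = g''(a)/2; g''((-3/2) + ((1/2)*sqrt(3))*i) = ((5078/1683)*sqrt(3))*i, so the residue is ((2539/1683)*sqrt(3))*i.

The residue is ((2539/1683)*sqrt(3))*i.


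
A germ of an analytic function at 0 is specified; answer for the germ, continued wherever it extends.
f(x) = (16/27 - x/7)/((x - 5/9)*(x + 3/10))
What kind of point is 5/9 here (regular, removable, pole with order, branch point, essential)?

The point is a pole of order 1.

The denominator factor x - 5/9 vanishes at 5/9 and appears to the power 1; the numerator there equals 97/189, nonzero, and no other factor vanishes.
Hence a pole whose order is the multiplicity, 1.


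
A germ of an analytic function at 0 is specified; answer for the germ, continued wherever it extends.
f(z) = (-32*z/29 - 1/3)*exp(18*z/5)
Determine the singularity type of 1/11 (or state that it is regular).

There is no denominator, hence no pole anywhere.
The factor exp(18*z/5) is entire.
So the germ continues analytically to 1/11.

The point is a regular point.


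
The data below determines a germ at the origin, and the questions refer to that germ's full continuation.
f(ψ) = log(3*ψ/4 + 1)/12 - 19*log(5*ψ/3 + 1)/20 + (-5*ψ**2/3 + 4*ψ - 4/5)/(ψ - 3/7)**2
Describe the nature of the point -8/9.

Denominator factors: ψ - 3/7 = -83/63 at ψ = -8/9 — none vanishes.
Branch term log(1 - ψ/(-4/3)): argument at -8/9 is 1/3, nonzero, so -8/9 is not its branch point (a point on a principal cut is still regular for the continued germ).
Branch term log(1 - ψ/(-3/5)): argument at -8/9 is -13/27, nonzero, so -8/9 is not its branch point (a point on a principal cut is still regular for the continued germ).
So the germ continues analytically to -8/9.

The point is a regular point.


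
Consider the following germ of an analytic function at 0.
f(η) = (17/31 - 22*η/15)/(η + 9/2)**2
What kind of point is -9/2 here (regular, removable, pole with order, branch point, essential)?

The denominator factor η + 9/2 vanishes at -9/2 and appears to the power 2; the numerator there equals 1108/155, nonzero, and no other factor vanishes.
Hence a pole whose order is the multiplicity, 2.

The point is a pole of order 2.
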